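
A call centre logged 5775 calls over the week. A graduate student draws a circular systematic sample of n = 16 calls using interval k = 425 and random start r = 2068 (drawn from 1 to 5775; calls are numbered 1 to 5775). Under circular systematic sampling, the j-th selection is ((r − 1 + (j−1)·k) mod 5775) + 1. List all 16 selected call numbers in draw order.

Selection 1: 2068
Selection 2: 2068 + 425 = 2493
Selection 3: 2493 + 425 = 2918
Selection 4: 2918 + 425 = 3343
Selection 5: 3343 + 425 = 3768
Selection 6: 3768 + 425 = 4193
Selection 7: 4193 + 425 = 4618
Selection 8: 4618 + 425 = 5043
Selection 9: 5043 + 425 = 5468
Selection 10: 5468 + 425 = 5893 → 5893 − 5775 = 118
Selection 11: 118 + 425 = 543
Selection 12: 543 + 425 = 968
Selection 13: 968 + 425 = 1393
Selection 14: 1393 + 425 = 1818
Selection 15: 1818 + 425 = 2243
Selection 16: 2243 + 425 = 2668

2068, 2493, 2918, 3343, 3768, 4193, 4618, 5043, 5468, 118, 543, 968, 1393, 1818, 2243, 2668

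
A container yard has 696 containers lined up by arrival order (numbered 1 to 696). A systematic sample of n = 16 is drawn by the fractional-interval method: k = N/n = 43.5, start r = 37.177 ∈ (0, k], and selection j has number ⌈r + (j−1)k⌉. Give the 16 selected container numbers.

j=1: r + 0k = 37.177 → ⌈·⌉ = 38
j=2: r + 1k = 80.677 → ⌈·⌉ = 81
j=3: r + 2k = 124.177 → ⌈·⌉ = 125
j=4: r + 3k = 167.677 → ⌈·⌉ = 168
j=5: r + 4k = 211.177 → ⌈·⌉ = 212
j=6: r + 5k = 254.677 → ⌈·⌉ = 255
j=7: r + 6k = 298.177 → ⌈·⌉ = 299
j=8: r + 7k = 341.677 → ⌈·⌉ = 342
j=9: r + 8k = 385.177 → ⌈·⌉ = 386
j=10: r + 9k = 428.677 → ⌈·⌉ = 429
j=11: r + 10k = 472.177 → ⌈·⌉ = 473
j=12: r + 11k = 515.677 → ⌈·⌉ = 516
j=13: r + 12k = 559.177 → ⌈·⌉ = 560
j=14: r + 13k = 602.677 → ⌈·⌉ = 603
j=15: r + 14k = 646.177 → ⌈·⌉ = 647
j=16: r + 15k = 689.677 → ⌈·⌉ = 690

38, 81, 125, 168, 212, 255, 299, 342, 386, 429, 473, 516, 560, 603, 647, 690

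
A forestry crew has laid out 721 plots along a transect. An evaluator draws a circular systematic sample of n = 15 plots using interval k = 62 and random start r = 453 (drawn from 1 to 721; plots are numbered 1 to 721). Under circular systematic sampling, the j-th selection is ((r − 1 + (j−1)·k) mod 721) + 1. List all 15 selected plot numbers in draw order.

Selection 1: 453
Selection 2: 453 + 62 = 515
Selection 3: 515 + 62 = 577
Selection 4: 577 + 62 = 639
Selection 5: 639 + 62 = 701
Selection 6: 701 + 62 = 763 → 763 − 721 = 42
Selection 7: 42 + 62 = 104
Selection 8: 104 + 62 = 166
Selection 9: 166 + 62 = 228
Selection 10: 228 + 62 = 290
Selection 11: 290 + 62 = 352
Selection 12: 352 + 62 = 414
Selection 13: 414 + 62 = 476
Selection 14: 476 + 62 = 538
Selection 15: 538 + 62 = 600

453, 515, 577, 639, 701, 42, 104, 166, 228, 290, 352, 414, 476, 538, 600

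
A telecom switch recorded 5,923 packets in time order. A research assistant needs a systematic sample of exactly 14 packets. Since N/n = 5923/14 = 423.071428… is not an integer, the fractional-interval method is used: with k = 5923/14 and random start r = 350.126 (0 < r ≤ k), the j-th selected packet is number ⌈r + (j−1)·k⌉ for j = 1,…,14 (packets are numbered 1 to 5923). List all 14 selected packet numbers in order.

j=1: r + 0k = 350.126 → ⌈·⌉ = 351
j=2: r + 1k = 773.197428… → ⌈·⌉ = 774
j=3: r + 2k = 1196.268857… → ⌈·⌉ = 1197
j=4: r + 3k = 1619.340285… → ⌈·⌉ = 1620
j=5: r + 4k = 2042.411714… → ⌈·⌉ = 2043
j=6: r + 5k = 2465.483142… → ⌈·⌉ = 2466
j=7: r + 6k = 2888.554571… → ⌈·⌉ = 2889
j=8: r + 7k = 3311.626 → ⌈·⌉ = 3312
j=9: r + 8k = 3734.697428… → ⌈·⌉ = 3735
j=10: r + 9k = 4157.768857… → ⌈·⌉ = 4158
j=11: r + 10k = 4580.840285… → ⌈·⌉ = 4581
j=12: r + 11k = 5003.911714… → ⌈·⌉ = 5004
j=13: r + 12k = 5426.983142… → ⌈·⌉ = 5427
j=14: r + 13k = 5850.054571… → ⌈·⌉ = 5851

351, 774, 1197, 1620, 2043, 2466, 2889, 3312, 3735, 4158, 4581, 5004, 5427, 5851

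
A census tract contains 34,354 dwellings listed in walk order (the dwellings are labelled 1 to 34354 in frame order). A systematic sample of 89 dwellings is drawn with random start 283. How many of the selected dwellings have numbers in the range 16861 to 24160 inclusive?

k = 34354/89 = 386
First selection ≥ 16861: 283 + ⌈(16861−283)/386⌉·386 = 283 + 43×386 = 16881
Last selection ≤ 24160: 283 + ⌊(24160−283)/386⌋·386 = 283 + 61×386 = 23829
Count = 61 − 43 + 1 = 19

19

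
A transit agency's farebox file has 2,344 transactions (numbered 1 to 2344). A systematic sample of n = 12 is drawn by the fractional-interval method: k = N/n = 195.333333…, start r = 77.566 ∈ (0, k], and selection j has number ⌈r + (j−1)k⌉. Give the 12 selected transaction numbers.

j=1: r + 0k = 77.566 → ⌈·⌉ = 78
j=2: r + 1k = 272.899333… → ⌈·⌉ = 273
j=3: r + 2k = 468.232666… → ⌈·⌉ = 469
j=4: r + 3k = 663.566 → ⌈·⌉ = 664
j=5: r + 4k = 858.899333… → ⌈·⌉ = 859
j=6: r + 5k = 1054.232666… → ⌈·⌉ = 1055
j=7: r + 6k = 1249.566 → ⌈·⌉ = 1250
j=8: r + 7k = 1444.899333… → ⌈·⌉ = 1445
j=9: r + 8k = 1640.232666… → ⌈·⌉ = 1641
j=10: r + 9k = 1835.566 → ⌈·⌉ = 1836
j=11: r + 10k = 2030.899333… → ⌈·⌉ = 2031
j=12: r + 11k = 2226.232666… → ⌈·⌉ = 2227

78, 273, 469, 664, 859, 1055, 1250, 1445, 1641, 1836, 2031, 2227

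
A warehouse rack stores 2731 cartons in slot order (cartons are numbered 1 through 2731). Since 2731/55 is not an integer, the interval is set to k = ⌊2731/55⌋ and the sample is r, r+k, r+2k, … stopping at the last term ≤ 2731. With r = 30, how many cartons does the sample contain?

56

k = ⌊2731/55⌋ = 49
Achieved size = ⌊(2731 − 30)/49⌋ + 1 = ⌊2701/49⌋ + 1 = 55 + 1 = 56
(last selection: 30 + 55×49 = 2725 ≤ 2731; next would be 2774 > 2731)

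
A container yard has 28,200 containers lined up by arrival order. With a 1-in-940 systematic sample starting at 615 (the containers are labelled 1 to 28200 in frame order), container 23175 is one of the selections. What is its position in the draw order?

k = 940
position = (23175 − 615)/940 + 1 = 22560/940 + 1 = 24 + 1 = 25

25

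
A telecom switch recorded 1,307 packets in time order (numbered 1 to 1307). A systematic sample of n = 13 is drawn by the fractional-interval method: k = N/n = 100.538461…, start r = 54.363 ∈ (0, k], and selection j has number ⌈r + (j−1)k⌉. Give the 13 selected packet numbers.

j=1: r + 0k = 54.363 → ⌈·⌉ = 55
j=2: r + 1k = 154.901461… → ⌈·⌉ = 155
j=3: r + 2k = 255.439923… → ⌈·⌉ = 256
j=4: r + 3k = 355.978384… → ⌈·⌉ = 356
j=5: r + 4k = 456.516846… → ⌈·⌉ = 457
j=6: r + 5k = 557.055307… → ⌈·⌉ = 558
j=7: r + 6k = 657.593769… → ⌈·⌉ = 658
j=8: r + 7k = 758.132230… → ⌈·⌉ = 759
j=9: r + 8k = 858.670692… → ⌈·⌉ = 859
j=10: r + 9k = 959.209153… → ⌈·⌉ = 960
j=11: r + 10k = 1059.747615… → ⌈·⌉ = 1060
j=12: r + 11k = 1160.286076… → ⌈·⌉ = 1161
j=13: r + 12k = 1260.824538… → ⌈·⌉ = 1261

55, 155, 256, 356, 457, 558, 658, 759, 859, 960, 1060, 1161, 1261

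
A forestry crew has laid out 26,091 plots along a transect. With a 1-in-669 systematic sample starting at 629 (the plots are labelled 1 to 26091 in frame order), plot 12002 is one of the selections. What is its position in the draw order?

18

k = 669
position = (12002 − 629)/669 + 1 = 11373/669 + 1 = 17 + 1 = 18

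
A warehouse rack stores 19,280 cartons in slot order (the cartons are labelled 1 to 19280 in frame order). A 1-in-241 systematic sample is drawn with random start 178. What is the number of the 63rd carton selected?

k = 241
63rd selection = r + (63−1)·k = 178 + 62×241 = 178 + 14942 = 15120

15120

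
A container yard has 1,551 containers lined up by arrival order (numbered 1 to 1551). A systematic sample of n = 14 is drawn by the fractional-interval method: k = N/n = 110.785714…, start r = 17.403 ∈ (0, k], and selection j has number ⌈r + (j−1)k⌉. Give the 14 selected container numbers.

18, 129, 239, 350, 461, 572, 683, 793, 904, 1015, 1126, 1237, 1347, 1458

j=1: r + 0k = 17.403 → ⌈·⌉ = 18
j=2: r + 1k = 128.188714… → ⌈·⌉ = 129
j=3: r + 2k = 238.974428… → ⌈·⌉ = 239
j=4: r + 3k = 349.760142… → ⌈·⌉ = 350
j=5: r + 4k = 460.545857… → ⌈·⌉ = 461
j=6: r + 5k = 571.331571… → ⌈·⌉ = 572
j=7: r + 6k = 682.117285… → ⌈·⌉ = 683
j=8: r + 7k = 792.903 → ⌈·⌉ = 793
j=9: r + 8k = 903.688714… → ⌈·⌉ = 904
j=10: r + 9k = 1014.474428… → ⌈·⌉ = 1015
j=11: r + 10k = 1125.260142… → ⌈·⌉ = 1126
j=12: r + 11k = 1236.045857… → ⌈·⌉ = 1237
j=13: r + 12k = 1346.831571… → ⌈·⌉ = 1347
j=14: r + 13k = 1457.617285… → ⌈·⌉ = 1458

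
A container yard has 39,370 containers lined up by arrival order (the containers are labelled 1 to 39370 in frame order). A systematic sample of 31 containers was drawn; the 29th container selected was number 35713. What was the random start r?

153

k = 39370/31 = 1270
r = 35713 − (29−1)×1270 = 35713 − 35560 = 153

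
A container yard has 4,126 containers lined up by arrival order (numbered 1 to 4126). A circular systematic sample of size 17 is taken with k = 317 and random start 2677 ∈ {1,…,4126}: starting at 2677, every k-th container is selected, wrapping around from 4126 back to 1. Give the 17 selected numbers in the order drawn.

Selection 1: 2677
Selection 2: 2677 + 317 = 2994
Selection 3: 2994 + 317 = 3311
Selection 4: 3311 + 317 = 3628
Selection 5: 3628 + 317 = 3945
Selection 6: 3945 + 317 = 4262 → 4262 − 4126 = 136
Selection 7: 136 + 317 = 453
Selection 8: 453 + 317 = 770
Selection 9: 770 + 317 = 1087
Selection 10: 1087 + 317 = 1404
Selection 11: 1404 + 317 = 1721
Selection 12: 1721 + 317 = 2038
Selection 13: 2038 + 317 = 2355
Selection 14: 2355 + 317 = 2672
Selection 15: 2672 + 317 = 2989
Selection 16: 2989 + 317 = 3306
Selection 17: 3306 + 317 = 3623

2677, 2994, 3311, 3628, 3945, 136, 453, 770, 1087, 1404, 1721, 2038, 2355, 2672, 2989, 3306, 3623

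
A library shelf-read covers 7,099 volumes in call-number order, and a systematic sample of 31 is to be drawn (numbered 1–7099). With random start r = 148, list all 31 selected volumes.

k = N/n = 7099/31 = 229
volume 1: 148
volume 2: 148 + 229 = 377
volume 3: 377 + 229 = 606
volume 4: 606 + 229 = 835
volume 5: 835 + 229 = 1064
volume 6: 1064 + 229 = 1293
volume 7: 1293 + 229 = 1522
volume 8: 1522 + 229 = 1751
volume 9: 1751 + 229 = 1980
volume 10: 1980 + 229 = 2209
volume 11: 2209 + 229 = 2438
volume 12: 2438 + 229 = 2667
volume 13: 2667 + 229 = 2896
volume 14: 2896 + 229 = 3125
volume 15: 3125 + 229 = 3354
volume 16: 3354 + 229 = 3583
volume 17: 3583 + 229 = 3812
volume 18: 3812 + 229 = 4041
volume 19: 4041 + 229 = 4270
volume 20: 4270 + 229 = 4499
volume 21: 4499 + 229 = 4728
volume 22: 4728 + 229 = 4957
volume 23: 4957 + 229 = 5186
volume 24: 5186 + 229 = 5415
volume 25: 5415 + 229 = 5644
volume 26: 5644 + 229 = 5873
volume 27: 5873 + 229 = 6102
volume 28: 6102 + 229 = 6331
volume 29: 6331 + 229 = 6560
volume 30: 6560 + 229 = 6789
volume 31: 6789 + 229 = 7018

148, 377, 606, 835, 1064, 1293, 1522, 1751, 1980, 2209, 2438, 2667, 2896, 3125, 3354, 3583, 3812, 4041, 4270, 4499, 4728, 4957, 5186, 5415, 5644, 5873, 6102, 6331, 6560, 6789, 7018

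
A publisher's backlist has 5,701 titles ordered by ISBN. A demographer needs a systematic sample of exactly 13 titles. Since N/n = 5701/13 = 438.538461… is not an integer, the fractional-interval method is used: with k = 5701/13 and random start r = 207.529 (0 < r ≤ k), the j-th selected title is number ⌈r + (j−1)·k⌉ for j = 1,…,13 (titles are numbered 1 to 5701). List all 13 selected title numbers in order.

j=1: r + 0k = 207.529 → ⌈·⌉ = 208
j=2: r + 1k = 646.067461… → ⌈·⌉ = 647
j=3: r + 2k = 1084.605923… → ⌈·⌉ = 1085
j=4: r + 3k = 1523.144384… → ⌈·⌉ = 1524
j=5: r + 4k = 1961.682846… → ⌈·⌉ = 1962
j=6: r + 5k = 2400.221307… → ⌈·⌉ = 2401
j=7: r + 6k = 2838.759769… → ⌈·⌉ = 2839
j=8: r + 7k = 3277.298230… → ⌈·⌉ = 3278
j=9: r + 8k = 3715.836692… → ⌈·⌉ = 3716
j=10: r + 9k = 4154.375153… → ⌈·⌉ = 4155
j=11: r + 10k = 4592.913615… → ⌈·⌉ = 4593
j=12: r + 11k = 5031.452076… → ⌈·⌉ = 5032
j=13: r + 12k = 5469.990538… → ⌈·⌉ = 5470

208, 647, 1085, 1524, 1962, 2401, 2839, 3278, 3716, 4155, 4593, 5032, 5470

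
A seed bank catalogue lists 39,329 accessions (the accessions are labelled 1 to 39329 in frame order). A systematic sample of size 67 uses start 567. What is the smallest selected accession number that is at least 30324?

30504

k = 39329/67 = 587
Steps past start: ⌈(30324 − 567)/587⌉ = ⌈29757/587⌉ = 51
Selected accession: 567 + 51×587 = 30504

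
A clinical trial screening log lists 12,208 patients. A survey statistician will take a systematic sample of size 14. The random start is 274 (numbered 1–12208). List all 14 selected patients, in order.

274, 1146, 2018, 2890, 3762, 4634, 5506, 6378, 7250, 8122, 8994, 9866, 10738, 11610

k = N/n = 12208/14 = 872
patient 1: 274
patient 2: 274 + 872 = 1146
patient 3: 1146 + 872 = 2018
patient 4: 2018 + 872 = 2890
patient 5: 2890 + 872 = 3762
patient 6: 3762 + 872 = 4634
patient 7: 4634 + 872 = 5506
patient 8: 5506 + 872 = 6378
patient 9: 6378 + 872 = 7250
patient 10: 7250 + 872 = 8122
patient 11: 8122 + 872 = 8994
patient 12: 8994 + 872 = 9866
patient 13: 9866 + 872 = 10738
patient 14: 10738 + 872 = 11610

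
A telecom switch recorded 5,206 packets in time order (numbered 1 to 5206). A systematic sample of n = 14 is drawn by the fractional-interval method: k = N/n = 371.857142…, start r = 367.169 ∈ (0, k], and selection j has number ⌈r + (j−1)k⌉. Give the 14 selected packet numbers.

368, 740, 1111, 1483, 1855, 2227, 2599, 2971, 3343, 3714, 4086, 4458, 4830, 5202

j=1: r + 0k = 367.169 → ⌈·⌉ = 368
j=2: r + 1k = 739.026142… → ⌈·⌉ = 740
j=3: r + 2k = 1110.883285… → ⌈·⌉ = 1111
j=4: r + 3k = 1482.740428… → ⌈·⌉ = 1483
j=5: r + 4k = 1854.597571… → ⌈·⌉ = 1855
j=6: r + 5k = 2226.454714… → ⌈·⌉ = 2227
j=7: r + 6k = 2598.311857… → ⌈·⌉ = 2599
j=8: r + 7k = 2970.169 → ⌈·⌉ = 2971
j=9: r + 8k = 3342.026142… → ⌈·⌉ = 3343
j=10: r + 9k = 3713.883285… → ⌈·⌉ = 3714
j=11: r + 10k = 4085.740428… → ⌈·⌉ = 4086
j=12: r + 11k = 4457.597571… → ⌈·⌉ = 4458
j=13: r + 12k = 4829.454714… → ⌈·⌉ = 4830
j=14: r + 13k = 5201.311857… → ⌈·⌉ = 5202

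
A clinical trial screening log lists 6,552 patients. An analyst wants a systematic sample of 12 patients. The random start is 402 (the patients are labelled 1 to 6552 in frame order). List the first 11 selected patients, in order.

402, 948, 1494, 2040, 2586, 3132, 3678, 4224, 4770, 5316, 5862

k = N/n = 6552/12 = 546
patient 1: 402
patient 2: 402 + 546 = 948
patient 3: 948 + 546 = 1494
patient 4: 1494 + 546 = 2040
patient 5: 2040 + 546 = 2586
patient 6: 2586 + 546 = 3132
patient 7: 3132 + 546 = 3678
patient 8: 3678 + 546 = 4224
patient 9: 4224 + 546 = 4770
patient 10: 4770 + 546 = 5316
patient 11: 5316 + 546 = 5862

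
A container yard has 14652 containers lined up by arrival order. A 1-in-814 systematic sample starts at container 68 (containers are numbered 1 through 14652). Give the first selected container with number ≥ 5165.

5766

k = 814
Steps past start: ⌈(5165 − 68)/814⌉ = ⌈5097/814⌉ = 7
Selected container: 68 + 7×814 = 5766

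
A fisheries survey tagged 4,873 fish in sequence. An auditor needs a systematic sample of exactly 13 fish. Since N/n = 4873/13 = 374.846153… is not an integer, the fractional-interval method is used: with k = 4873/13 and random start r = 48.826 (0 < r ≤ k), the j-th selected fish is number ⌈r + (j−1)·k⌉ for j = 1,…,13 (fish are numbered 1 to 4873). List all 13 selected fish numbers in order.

49, 424, 799, 1174, 1549, 1924, 2298, 2673, 3048, 3423, 3798, 4173, 4547

j=1: r + 0k = 48.826 → ⌈·⌉ = 49
j=2: r + 1k = 423.672153… → ⌈·⌉ = 424
j=3: r + 2k = 798.518307… → ⌈·⌉ = 799
j=4: r + 3k = 1173.364461… → ⌈·⌉ = 1174
j=5: r + 4k = 1548.210615… → ⌈·⌉ = 1549
j=6: r + 5k = 1923.056769… → ⌈·⌉ = 1924
j=7: r + 6k = 2297.902923… → ⌈·⌉ = 2298
j=8: r + 7k = 2672.749076… → ⌈·⌉ = 2673
j=9: r + 8k = 3047.595230… → ⌈·⌉ = 3048
j=10: r + 9k = 3422.441384… → ⌈·⌉ = 3423
j=11: r + 10k = 3797.287538… → ⌈·⌉ = 3798
j=12: r + 11k = 4172.133692… → ⌈·⌉ = 4173
j=13: r + 12k = 4546.979846… → ⌈·⌉ = 4547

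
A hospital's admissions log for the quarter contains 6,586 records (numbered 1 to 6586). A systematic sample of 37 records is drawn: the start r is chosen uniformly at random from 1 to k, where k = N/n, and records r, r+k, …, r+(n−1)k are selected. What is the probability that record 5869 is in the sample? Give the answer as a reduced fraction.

k = 6586/37 = 178.
Record 5869 is selected iff r ≡ 5869 (mod 178); exactly one such r in {1,…,178}.
Inclusion probability = 1/178.

1/178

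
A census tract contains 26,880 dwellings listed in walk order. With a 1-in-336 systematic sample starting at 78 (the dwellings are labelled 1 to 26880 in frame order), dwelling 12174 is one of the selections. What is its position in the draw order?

37

k = 336
position = (12174 − 78)/336 + 1 = 12096/336 + 1 = 36 + 1 = 37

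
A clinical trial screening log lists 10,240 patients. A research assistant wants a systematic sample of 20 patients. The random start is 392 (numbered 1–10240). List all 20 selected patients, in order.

k = N/n = 10240/20 = 512
patient 1: 392
patient 2: 392 + 512 = 904
patient 3: 904 + 512 = 1416
patient 4: 1416 + 512 = 1928
patient 5: 1928 + 512 = 2440
patient 6: 2440 + 512 = 2952
patient 7: 2952 + 512 = 3464
patient 8: 3464 + 512 = 3976
patient 9: 3976 + 512 = 4488
patient 10: 4488 + 512 = 5000
patient 11: 5000 + 512 = 5512
patient 12: 5512 + 512 = 6024
patient 13: 6024 + 512 = 6536
patient 14: 6536 + 512 = 7048
patient 15: 7048 + 512 = 7560
patient 16: 7560 + 512 = 8072
patient 17: 8072 + 512 = 8584
patient 18: 8584 + 512 = 9096
patient 19: 9096 + 512 = 9608
patient 20: 9608 + 512 = 10120

392, 904, 1416, 1928, 2440, 2952, 3464, 3976, 4488, 5000, 5512, 6024, 6536, 7048, 7560, 8072, 8584, 9096, 9608, 10120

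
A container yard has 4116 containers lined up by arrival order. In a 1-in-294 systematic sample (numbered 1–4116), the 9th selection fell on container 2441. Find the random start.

89

k = 294
r = 2441 − (9−1)×294 = 2441 − 2352 = 89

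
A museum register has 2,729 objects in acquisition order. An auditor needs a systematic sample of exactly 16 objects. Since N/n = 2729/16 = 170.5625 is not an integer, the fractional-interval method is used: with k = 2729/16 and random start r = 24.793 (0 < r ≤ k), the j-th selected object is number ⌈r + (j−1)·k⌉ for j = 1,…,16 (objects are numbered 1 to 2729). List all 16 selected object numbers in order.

25, 196, 366, 537, 708, 878, 1049, 1219, 1390, 1560, 1731, 1901, 2072, 2243, 2413, 2584

j=1: r + 0k = 24.793 → ⌈·⌉ = 25
j=2: r + 1k = 195.3555 → ⌈·⌉ = 196
j=3: r + 2k = 365.918 → ⌈·⌉ = 366
j=4: r + 3k = 536.4805 → ⌈·⌉ = 537
j=5: r + 4k = 707.043 → ⌈·⌉ = 708
j=6: r + 5k = 877.6055 → ⌈·⌉ = 878
j=7: r + 6k = 1048.168 → ⌈·⌉ = 1049
j=8: r + 7k = 1218.7305 → ⌈·⌉ = 1219
j=9: r + 8k = 1389.293 → ⌈·⌉ = 1390
j=10: r + 9k = 1559.8555 → ⌈·⌉ = 1560
j=11: r + 10k = 1730.418 → ⌈·⌉ = 1731
j=12: r + 11k = 1900.9805 → ⌈·⌉ = 1901
j=13: r + 12k = 2071.543 → ⌈·⌉ = 2072
j=14: r + 13k = 2242.1055 → ⌈·⌉ = 2243
j=15: r + 14k = 2412.668 → ⌈·⌉ = 2413
j=16: r + 15k = 2583.2305 → ⌈·⌉ = 2584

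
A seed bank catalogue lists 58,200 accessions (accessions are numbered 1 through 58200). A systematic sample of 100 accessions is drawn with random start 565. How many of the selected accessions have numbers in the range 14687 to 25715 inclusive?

k = 58200/100 = 582
First selection ≥ 14687: 565 + ⌈(14687−565)/582⌉·582 = 565 + 25×582 = 15115
Last selection ≤ 25715: 565 + ⌊(25715−565)/582⌋·582 = 565 + 43×582 = 25591
Count = 43 − 25 + 1 = 19

19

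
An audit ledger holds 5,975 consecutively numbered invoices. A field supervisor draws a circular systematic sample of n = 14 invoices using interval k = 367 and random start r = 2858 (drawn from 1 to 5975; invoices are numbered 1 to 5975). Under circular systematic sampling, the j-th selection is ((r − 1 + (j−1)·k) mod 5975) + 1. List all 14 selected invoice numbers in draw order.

Selection 1: 2858
Selection 2: 2858 + 367 = 3225
Selection 3: 3225 + 367 = 3592
Selection 4: 3592 + 367 = 3959
Selection 5: 3959 + 367 = 4326
Selection 6: 4326 + 367 = 4693
Selection 7: 4693 + 367 = 5060
Selection 8: 5060 + 367 = 5427
Selection 9: 5427 + 367 = 5794
Selection 10: 5794 + 367 = 6161 → 6161 − 5975 = 186
Selection 11: 186 + 367 = 553
Selection 12: 553 + 367 = 920
Selection 13: 920 + 367 = 1287
Selection 14: 1287 + 367 = 1654

2858, 3225, 3592, 3959, 4326, 4693, 5060, 5427, 5794, 186, 553, 920, 1287, 1654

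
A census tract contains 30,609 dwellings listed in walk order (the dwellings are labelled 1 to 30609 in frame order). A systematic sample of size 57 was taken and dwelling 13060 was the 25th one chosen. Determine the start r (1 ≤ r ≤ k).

172

k = 30609/57 = 537
r = 13060 − (25−1)×537 = 13060 − 12888 = 172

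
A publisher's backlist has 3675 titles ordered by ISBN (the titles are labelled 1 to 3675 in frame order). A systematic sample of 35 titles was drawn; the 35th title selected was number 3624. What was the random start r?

54

k = 3675/35 = 105
r = 3624 − (35−1)×105 = 3624 − 3570 = 54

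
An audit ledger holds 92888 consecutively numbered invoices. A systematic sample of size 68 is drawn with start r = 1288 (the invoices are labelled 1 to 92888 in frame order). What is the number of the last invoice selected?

92810

k = 92888/68 = 1366
68th selection = r + (68−1)·k = 1288 + 67×1366 = 1288 + 91522 = 92810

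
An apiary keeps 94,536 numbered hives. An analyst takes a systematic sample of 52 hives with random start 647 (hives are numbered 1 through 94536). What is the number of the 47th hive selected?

84275

k = 94536/52 = 1818
47th selection = r + (47−1)·k = 647 + 46×1818 = 647 + 83628 = 84275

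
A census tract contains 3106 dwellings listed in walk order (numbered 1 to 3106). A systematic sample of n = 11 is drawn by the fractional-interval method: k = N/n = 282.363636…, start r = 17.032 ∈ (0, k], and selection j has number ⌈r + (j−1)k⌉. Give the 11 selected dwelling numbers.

j=1: r + 0k = 17.032 → ⌈·⌉ = 18
j=2: r + 1k = 299.395636… → ⌈·⌉ = 300
j=3: r + 2k = 581.759272… → ⌈·⌉ = 582
j=4: r + 3k = 864.122909… → ⌈·⌉ = 865
j=5: r + 4k = 1146.486545… → ⌈·⌉ = 1147
j=6: r + 5k = 1428.850181… → ⌈·⌉ = 1429
j=7: r + 6k = 1711.213818… → ⌈·⌉ = 1712
j=8: r + 7k = 1993.577454… → ⌈·⌉ = 1994
j=9: r + 8k = 2275.941090… → ⌈·⌉ = 2276
j=10: r + 9k = 2558.304727… → ⌈·⌉ = 2559
j=11: r + 10k = 2840.668363… → ⌈·⌉ = 2841

18, 300, 582, 865, 1147, 1429, 1712, 1994, 2276, 2559, 2841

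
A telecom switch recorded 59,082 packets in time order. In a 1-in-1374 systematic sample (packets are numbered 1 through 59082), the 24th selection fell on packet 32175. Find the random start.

k = 1374
r = 32175 − (24−1)×1374 = 32175 − 31602 = 573

573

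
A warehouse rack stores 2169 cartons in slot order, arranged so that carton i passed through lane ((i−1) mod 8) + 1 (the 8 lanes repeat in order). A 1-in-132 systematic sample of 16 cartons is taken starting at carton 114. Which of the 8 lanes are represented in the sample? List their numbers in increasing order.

Consecutive selections differ by k = 132, so their lane numbers differ by 132 mod 8 = 4.
gcd(132, 8) = 4, so the sample visits 8/4 = 2 distinct residues mod 8.
Start 114 is lane 2; the lanes hit are 2, 6.

2, 6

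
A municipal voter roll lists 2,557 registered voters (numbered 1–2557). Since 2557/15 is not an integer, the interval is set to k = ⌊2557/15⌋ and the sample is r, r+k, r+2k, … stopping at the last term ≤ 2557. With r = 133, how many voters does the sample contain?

k = ⌊2557/15⌋ = 170
Achieved size = ⌊(2557 − 133)/170⌋ + 1 = ⌊2424/170⌋ + 1 = 14 + 1 = 15
(last selection: 133 + 14×170 = 2513 ≤ 2557; next would be 2683 > 2557)

15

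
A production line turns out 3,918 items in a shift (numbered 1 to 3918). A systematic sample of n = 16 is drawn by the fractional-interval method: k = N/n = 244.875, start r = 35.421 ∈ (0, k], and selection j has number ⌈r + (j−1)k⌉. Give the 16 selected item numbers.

j=1: r + 0k = 35.421 → ⌈·⌉ = 36
j=2: r + 1k = 280.296 → ⌈·⌉ = 281
j=3: r + 2k = 525.171 → ⌈·⌉ = 526
j=4: r + 3k = 770.046 → ⌈·⌉ = 771
j=5: r + 4k = 1014.921 → ⌈·⌉ = 1015
j=6: r + 5k = 1259.796 → ⌈·⌉ = 1260
j=7: r + 6k = 1504.671 → ⌈·⌉ = 1505
j=8: r + 7k = 1749.546 → ⌈·⌉ = 1750
j=9: r + 8k = 1994.421 → ⌈·⌉ = 1995
j=10: r + 9k = 2239.296 → ⌈·⌉ = 2240
j=11: r + 10k = 2484.171 → ⌈·⌉ = 2485
j=12: r + 11k = 2729.046 → ⌈·⌉ = 2730
j=13: r + 12k = 2973.921 → ⌈·⌉ = 2974
j=14: r + 13k = 3218.796 → ⌈·⌉ = 3219
j=15: r + 14k = 3463.671 → ⌈·⌉ = 3464
j=16: r + 15k = 3708.546 → ⌈·⌉ = 3709

36, 281, 526, 771, 1015, 1260, 1505, 1750, 1995, 2240, 2485, 2730, 2974, 3219, 3464, 3709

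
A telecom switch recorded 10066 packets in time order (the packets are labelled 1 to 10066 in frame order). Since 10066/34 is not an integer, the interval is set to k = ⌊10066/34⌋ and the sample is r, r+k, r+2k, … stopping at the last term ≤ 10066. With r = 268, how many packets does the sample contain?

k = ⌊10066/34⌋ = 296
Achieved size = ⌊(10066 − 268)/296⌋ + 1 = ⌊9798/296⌋ + 1 = 33 + 1 = 34
(last selection: 268 + 33×296 = 10036 ≤ 10066; next would be 10332 > 10066)

34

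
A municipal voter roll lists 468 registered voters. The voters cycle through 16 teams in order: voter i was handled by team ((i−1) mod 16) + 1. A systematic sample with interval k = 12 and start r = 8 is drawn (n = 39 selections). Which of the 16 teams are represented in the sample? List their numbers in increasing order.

Consecutive selections differ by k = 12, so their team numbers differ by 12 mod 16 = 12.
gcd(12, 16) = 4, so the sample visits 16/4 = 4 distinct residues mod 16.
Start 8 is team 8; the teams hit are 4, 8, 12, 16.

4, 8, 12, 16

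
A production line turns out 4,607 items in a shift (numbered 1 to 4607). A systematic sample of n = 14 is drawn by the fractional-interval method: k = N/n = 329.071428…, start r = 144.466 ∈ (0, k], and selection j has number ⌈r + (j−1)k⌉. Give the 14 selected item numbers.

145, 474, 803, 1132, 1461, 1790, 2119, 2448, 2778, 3107, 3436, 3765, 4094, 4423

j=1: r + 0k = 144.466 → ⌈·⌉ = 145
j=2: r + 1k = 473.537428… → ⌈·⌉ = 474
j=3: r + 2k = 802.608857… → ⌈·⌉ = 803
j=4: r + 3k = 1131.680285… → ⌈·⌉ = 1132
j=5: r + 4k = 1460.751714… → ⌈·⌉ = 1461
j=6: r + 5k = 1789.823142… → ⌈·⌉ = 1790
j=7: r + 6k = 2118.894571… → ⌈·⌉ = 2119
j=8: r + 7k = 2447.966 → ⌈·⌉ = 2448
j=9: r + 8k = 2777.037428… → ⌈·⌉ = 2778
j=10: r + 9k = 3106.108857… → ⌈·⌉ = 3107
j=11: r + 10k = 3435.180285… → ⌈·⌉ = 3436
j=12: r + 11k = 3764.251714… → ⌈·⌉ = 3765
j=13: r + 12k = 4093.323142… → ⌈·⌉ = 4094
j=14: r + 13k = 4422.394571… → ⌈·⌉ = 4423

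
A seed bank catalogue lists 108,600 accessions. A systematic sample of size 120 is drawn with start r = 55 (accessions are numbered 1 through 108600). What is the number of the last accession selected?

k = 108600/120 = 905
120th selection = r + (120−1)·k = 55 + 119×905 = 55 + 107695 = 107750

107750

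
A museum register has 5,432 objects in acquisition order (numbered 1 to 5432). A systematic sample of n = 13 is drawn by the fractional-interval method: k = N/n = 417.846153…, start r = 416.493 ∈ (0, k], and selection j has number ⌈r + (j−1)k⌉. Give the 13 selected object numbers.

417, 835, 1253, 1671, 2088, 2506, 2924, 3342, 3760, 4178, 4595, 5013, 5431

j=1: r + 0k = 416.493 → ⌈·⌉ = 417
j=2: r + 1k = 834.339153… → ⌈·⌉ = 835
j=3: r + 2k = 1252.185307… → ⌈·⌉ = 1253
j=4: r + 3k = 1670.031461… → ⌈·⌉ = 1671
j=5: r + 4k = 2087.877615… → ⌈·⌉ = 2088
j=6: r + 5k = 2505.723769… → ⌈·⌉ = 2506
j=7: r + 6k = 2923.569923… → ⌈·⌉ = 2924
j=8: r + 7k = 3341.416076… → ⌈·⌉ = 3342
j=9: r + 8k = 3759.262230… → ⌈·⌉ = 3760
j=10: r + 9k = 4177.108384… → ⌈·⌉ = 4178
j=11: r + 10k = 4594.954538… → ⌈·⌉ = 4595
j=12: r + 11k = 5012.800692… → ⌈·⌉ = 5013
j=13: r + 12k = 5430.646846… → ⌈·⌉ = 5431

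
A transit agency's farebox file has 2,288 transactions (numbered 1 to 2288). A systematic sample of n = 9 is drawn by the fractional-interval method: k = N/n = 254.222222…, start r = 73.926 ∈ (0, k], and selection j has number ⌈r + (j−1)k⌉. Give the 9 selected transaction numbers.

74, 329, 583, 837, 1091, 1346, 1600, 1854, 2108

j=1: r + 0k = 73.926 → ⌈·⌉ = 74
j=2: r + 1k = 328.148222… → ⌈·⌉ = 329
j=3: r + 2k = 582.370444… → ⌈·⌉ = 583
j=4: r + 3k = 836.592666… → ⌈·⌉ = 837
j=5: r + 4k = 1090.814888… → ⌈·⌉ = 1091
j=6: r + 5k = 1345.037111… → ⌈·⌉ = 1346
j=7: r + 6k = 1599.259333… → ⌈·⌉ = 1600
j=8: r + 7k = 1853.481555… → ⌈·⌉ = 1854
j=9: r + 8k = 2107.703777… → ⌈·⌉ = 2108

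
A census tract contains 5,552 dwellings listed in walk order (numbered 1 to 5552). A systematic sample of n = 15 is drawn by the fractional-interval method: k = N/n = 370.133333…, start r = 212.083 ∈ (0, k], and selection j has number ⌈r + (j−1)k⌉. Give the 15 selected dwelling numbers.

j=1: r + 0k = 212.083 → ⌈·⌉ = 213
j=2: r + 1k = 582.216333… → ⌈·⌉ = 583
j=3: r + 2k = 952.349666… → ⌈·⌉ = 953
j=4: r + 3k = 1322.483 → ⌈·⌉ = 1323
j=5: r + 4k = 1692.616333… → ⌈·⌉ = 1693
j=6: r + 5k = 2062.749666… → ⌈·⌉ = 2063
j=7: r + 6k = 2432.883 → ⌈·⌉ = 2433
j=8: r + 7k = 2803.016333… → ⌈·⌉ = 2804
j=9: r + 8k = 3173.149666… → ⌈·⌉ = 3174
j=10: r + 9k = 3543.283 → ⌈·⌉ = 3544
j=11: r + 10k = 3913.416333… → ⌈·⌉ = 3914
j=12: r + 11k = 4283.549666… → ⌈·⌉ = 4284
j=13: r + 12k = 4653.683 → ⌈·⌉ = 4654
j=14: r + 13k = 5023.816333… → ⌈·⌉ = 5024
j=15: r + 14k = 5393.949666… → ⌈·⌉ = 5394

213, 583, 953, 1323, 1693, 2063, 2433, 2804, 3174, 3544, 3914, 4284, 4654, 5024, 5394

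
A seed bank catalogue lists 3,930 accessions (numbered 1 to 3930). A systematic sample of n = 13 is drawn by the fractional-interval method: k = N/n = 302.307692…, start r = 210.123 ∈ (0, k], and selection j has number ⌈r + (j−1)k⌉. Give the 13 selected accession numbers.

211, 513, 815, 1118, 1420, 1722, 2024, 2327, 2629, 2931, 3234, 3536, 3838

j=1: r + 0k = 210.123 → ⌈·⌉ = 211
j=2: r + 1k = 512.430692… → ⌈·⌉ = 513
j=3: r + 2k = 814.738384… → ⌈·⌉ = 815
j=4: r + 3k = 1117.046076… → ⌈·⌉ = 1118
j=5: r + 4k = 1419.353769… → ⌈·⌉ = 1420
j=6: r + 5k = 1721.661461… → ⌈·⌉ = 1722
j=7: r + 6k = 2023.969153… → ⌈·⌉ = 2024
j=8: r + 7k = 2326.276846… → ⌈·⌉ = 2327
j=9: r + 8k = 2628.584538… → ⌈·⌉ = 2629
j=10: r + 9k = 2930.892230… → ⌈·⌉ = 2931
j=11: r + 10k = 3233.199923… → ⌈·⌉ = 3234
j=12: r + 11k = 3535.507615… → ⌈·⌉ = 3536
j=13: r + 12k = 3837.815307… → ⌈·⌉ = 3838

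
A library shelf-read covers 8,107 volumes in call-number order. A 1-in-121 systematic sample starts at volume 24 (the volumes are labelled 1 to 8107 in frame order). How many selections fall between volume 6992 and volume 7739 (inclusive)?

6

k = 121
First selection ≥ 6992: 24 + ⌈(6992−24)/121⌉·121 = 24 + 58×121 = 7042
Last selection ≤ 7739: 24 + ⌊(7739−24)/121⌋·121 = 24 + 63×121 = 7647
Count = 63 − 58 + 1 = 6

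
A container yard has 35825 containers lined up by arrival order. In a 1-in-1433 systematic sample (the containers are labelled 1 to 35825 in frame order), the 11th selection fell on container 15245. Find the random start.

915

k = 1433
r = 15245 − (11−1)×1433 = 15245 − 14330 = 915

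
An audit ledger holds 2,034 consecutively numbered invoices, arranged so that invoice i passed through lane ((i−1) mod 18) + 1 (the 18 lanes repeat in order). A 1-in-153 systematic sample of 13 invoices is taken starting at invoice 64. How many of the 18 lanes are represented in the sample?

2

Consecutive selections differ by k = 153, so their lane numbers differ by 153 mod 18 = 9.
gcd(153, 18) = 9, so the sample visits 18/9 = 2 distinct residues mod 18.
Start 64 is lane 10; the lanes hit are 1, 10.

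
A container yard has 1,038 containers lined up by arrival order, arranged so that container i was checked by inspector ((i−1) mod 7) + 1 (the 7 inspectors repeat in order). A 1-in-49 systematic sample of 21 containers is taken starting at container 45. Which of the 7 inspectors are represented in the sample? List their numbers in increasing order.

3

Consecutive selections differ by k = 49, so their inspector numbers differ by 49 mod 7 = 0.
gcd(49, 7) = 7, so the sample visits 7/7 = 1 distinct residues mod 7.
Start 45 is inspector 3; the inspectors hit are 3.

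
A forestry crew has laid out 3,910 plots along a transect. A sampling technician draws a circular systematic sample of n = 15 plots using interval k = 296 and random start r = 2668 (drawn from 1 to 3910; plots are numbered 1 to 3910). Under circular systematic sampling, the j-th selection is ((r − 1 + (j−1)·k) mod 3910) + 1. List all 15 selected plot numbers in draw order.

Selection 1: 2668
Selection 2: 2668 + 296 = 2964
Selection 3: 2964 + 296 = 3260
Selection 4: 3260 + 296 = 3556
Selection 5: 3556 + 296 = 3852
Selection 6: 3852 + 296 = 4148 → 4148 − 3910 = 238
Selection 7: 238 + 296 = 534
Selection 8: 534 + 296 = 830
Selection 9: 830 + 296 = 1126
Selection 10: 1126 + 296 = 1422
Selection 11: 1422 + 296 = 1718
Selection 12: 1718 + 296 = 2014
Selection 13: 2014 + 296 = 2310
Selection 14: 2310 + 296 = 2606
Selection 15: 2606 + 296 = 2902

2668, 2964, 3260, 3556, 3852, 238, 534, 830, 1126, 1422, 1718, 2014, 2310, 2606, 2902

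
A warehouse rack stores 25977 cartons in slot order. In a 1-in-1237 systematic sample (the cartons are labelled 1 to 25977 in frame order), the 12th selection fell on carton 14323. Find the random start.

716

k = 1237
r = 14323 − (12−1)×1237 = 14323 − 13607 = 716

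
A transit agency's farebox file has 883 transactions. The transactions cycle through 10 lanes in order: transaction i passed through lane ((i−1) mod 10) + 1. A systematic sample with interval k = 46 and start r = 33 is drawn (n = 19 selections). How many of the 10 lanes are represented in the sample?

5

Consecutive selections differ by k = 46, so their lane numbers differ by 46 mod 10 = 6.
gcd(46, 10) = 2, so the sample visits 10/2 = 5 distinct residues mod 10.
Start 33 is lane 3; the lanes hit are 1, 3, 5, 7, 9.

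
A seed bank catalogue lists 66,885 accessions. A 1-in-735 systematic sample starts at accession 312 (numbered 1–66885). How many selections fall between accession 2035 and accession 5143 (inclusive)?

k = 735
First selection ≥ 2035: 312 + ⌈(2035−312)/735⌉·735 = 312 + 3×735 = 2517
Last selection ≤ 5143: 312 + ⌊(5143−312)/735⌋·735 = 312 + 6×735 = 4722
Count = 6 − 3 + 1 = 4

4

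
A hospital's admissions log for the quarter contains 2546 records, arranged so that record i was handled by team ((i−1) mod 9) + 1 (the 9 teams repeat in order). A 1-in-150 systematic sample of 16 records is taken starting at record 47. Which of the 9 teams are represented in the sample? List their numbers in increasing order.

2, 5, 8

Consecutive selections differ by k = 150, so their team numbers differ by 150 mod 9 = 6.
gcd(150, 9) = 3, so the sample visits 9/3 = 3 distinct residues mod 9.
Start 47 is team 2; the teams hit are 2, 5, 8.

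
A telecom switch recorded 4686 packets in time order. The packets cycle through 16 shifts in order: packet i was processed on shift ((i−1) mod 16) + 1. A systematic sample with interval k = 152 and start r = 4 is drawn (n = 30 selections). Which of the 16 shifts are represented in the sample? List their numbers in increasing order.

Consecutive selections differ by k = 152, so their shift numbers differ by 152 mod 16 = 8.
gcd(152, 16) = 8, so the sample visits 16/8 = 2 distinct residues mod 16.
Start 4 is shift 4; the shifts hit are 4, 12.

4, 12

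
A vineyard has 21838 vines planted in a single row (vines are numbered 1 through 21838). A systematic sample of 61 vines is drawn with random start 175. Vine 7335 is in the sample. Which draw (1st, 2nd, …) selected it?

21

k = 21838/61 = 358
position = (7335 − 175)/358 + 1 = 7160/358 + 1 = 20 + 1 = 21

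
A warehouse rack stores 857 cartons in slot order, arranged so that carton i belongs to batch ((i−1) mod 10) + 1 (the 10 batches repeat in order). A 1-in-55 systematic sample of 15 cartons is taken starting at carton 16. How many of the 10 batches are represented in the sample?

2

Consecutive selections differ by k = 55, so their batch numbers differ by 55 mod 10 = 5.
gcd(55, 10) = 5, so the sample visits 10/5 = 2 distinct residues mod 10.
Start 16 is batch 6; the batches hit are 1, 6.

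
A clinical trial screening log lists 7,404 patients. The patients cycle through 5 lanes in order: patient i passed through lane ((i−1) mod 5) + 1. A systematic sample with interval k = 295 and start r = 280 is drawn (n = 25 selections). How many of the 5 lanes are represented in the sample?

1

Consecutive selections differ by k = 295, so their lane numbers differ by 295 mod 5 = 0.
gcd(295, 5) = 5, so the sample visits 5/5 = 1 distinct residues mod 5.
Start 280 is lane 5; the lanes hit are 5.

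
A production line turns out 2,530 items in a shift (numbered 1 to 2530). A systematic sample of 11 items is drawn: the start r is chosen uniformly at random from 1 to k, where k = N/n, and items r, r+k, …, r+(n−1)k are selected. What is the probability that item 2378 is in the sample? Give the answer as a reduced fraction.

1/230

k = 2530/11 = 230.
Item 2378 is selected iff r ≡ 2378 (mod 230); exactly one such r in {1,…,230}.
Inclusion probability = 1/230.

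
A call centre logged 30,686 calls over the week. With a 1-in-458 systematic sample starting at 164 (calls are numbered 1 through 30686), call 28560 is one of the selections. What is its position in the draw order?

k = 458
position = (28560 − 164)/458 + 1 = 28396/458 + 1 = 62 + 1 = 63

63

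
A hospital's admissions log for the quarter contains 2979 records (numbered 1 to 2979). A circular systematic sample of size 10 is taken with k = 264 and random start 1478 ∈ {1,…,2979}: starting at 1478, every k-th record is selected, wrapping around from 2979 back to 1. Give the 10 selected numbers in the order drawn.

Selection 1: 1478
Selection 2: 1478 + 264 = 1742
Selection 3: 1742 + 264 = 2006
Selection 4: 2006 + 264 = 2270
Selection 5: 2270 + 264 = 2534
Selection 6: 2534 + 264 = 2798
Selection 7: 2798 + 264 = 3062 → 3062 − 2979 = 83
Selection 8: 83 + 264 = 347
Selection 9: 347 + 264 = 611
Selection 10: 611 + 264 = 875

1478, 1742, 2006, 2270, 2534, 2798, 83, 347, 611, 875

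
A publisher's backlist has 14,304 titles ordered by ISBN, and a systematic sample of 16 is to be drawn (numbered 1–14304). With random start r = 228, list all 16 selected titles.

k = N/n = 14304/16 = 894
title 1: 228
title 2: 228 + 894 = 1122
title 3: 1122 + 894 = 2016
title 4: 2016 + 894 = 2910
title 5: 2910 + 894 = 3804
title 6: 3804 + 894 = 4698
title 7: 4698 + 894 = 5592
title 8: 5592 + 894 = 6486
title 9: 6486 + 894 = 7380
title 10: 7380 + 894 = 8274
title 11: 8274 + 894 = 9168
title 12: 9168 + 894 = 10062
title 13: 10062 + 894 = 10956
title 14: 10956 + 894 = 11850
title 15: 11850 + 894 = 12744
title 16: 12744 + 894 = 13638

228, 1122, 2016, 2910, 3804, 4698, 5592, 6486, 7380, 8274, 9168, 10062, 10956, 11850, 12744, 13638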